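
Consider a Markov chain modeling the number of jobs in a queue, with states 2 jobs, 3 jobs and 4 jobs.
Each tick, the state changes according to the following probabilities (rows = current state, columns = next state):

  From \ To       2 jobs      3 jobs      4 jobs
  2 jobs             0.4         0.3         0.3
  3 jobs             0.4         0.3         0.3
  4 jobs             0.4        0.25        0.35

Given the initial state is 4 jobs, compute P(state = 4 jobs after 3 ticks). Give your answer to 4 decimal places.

0.3159

Propagate the distribution vector 3 ticks from 4 jobs.
After 0 ticks: (0.0000, 0.0000, 1.0000)
After 1 tick: (0.4000, 0.2500, 0.3500)
After 2 ticks: (0.4000, 0.2825, 0.3175)
After 3 ticks: (0.4000, 0.2841, 0.3159)
P(in 4 jobs after 3 ticks) = 0.3159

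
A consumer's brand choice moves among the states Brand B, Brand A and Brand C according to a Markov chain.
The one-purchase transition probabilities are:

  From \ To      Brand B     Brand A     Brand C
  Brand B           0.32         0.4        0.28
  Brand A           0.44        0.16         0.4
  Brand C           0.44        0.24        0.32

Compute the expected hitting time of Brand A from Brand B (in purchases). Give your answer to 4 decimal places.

2.8302

Let t(s) be the expected number of purchases to first reach Brand A from state s, with t(Brand A) = 0. Conditioning on the first purchase:
t(Brand B) = 1 + 0.32·t(Brand B) + 0.28·t(Brand C)
t(Brand C) = 1 + 0.44·t(Brand B) + 0.32·t(Brand C)
Solving: t(Brand B) = 2.8302, t(Brand C) = 3.3019.
Expected purchases from Brand B to Brand A: 2.8302.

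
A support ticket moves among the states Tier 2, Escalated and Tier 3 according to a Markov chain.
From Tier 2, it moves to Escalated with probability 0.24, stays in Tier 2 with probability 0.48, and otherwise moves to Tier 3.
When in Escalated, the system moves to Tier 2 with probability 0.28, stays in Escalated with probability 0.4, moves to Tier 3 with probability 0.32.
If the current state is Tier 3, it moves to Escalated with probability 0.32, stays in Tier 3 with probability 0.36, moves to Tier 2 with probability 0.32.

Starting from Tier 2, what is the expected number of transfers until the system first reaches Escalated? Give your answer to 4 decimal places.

Let t(s) be the expected number of transfers to first reach Escalated from state s, with t(Escalated) = 0. Conditioning on the first transfer:
t(Tier 2) = 1 + 0.48·t(Tier 2) + 0.28·t(Tier 3)
t(Tier 3) = 1 + 0.32·t(Tier 2) + 0.36·t(Tier 3)
Solving: t(Tier 2) = 3.7829, t(Tier 3) = 3.4539.
Expected transfers from Tier 2 to Escalated: 3.7829.

3.7829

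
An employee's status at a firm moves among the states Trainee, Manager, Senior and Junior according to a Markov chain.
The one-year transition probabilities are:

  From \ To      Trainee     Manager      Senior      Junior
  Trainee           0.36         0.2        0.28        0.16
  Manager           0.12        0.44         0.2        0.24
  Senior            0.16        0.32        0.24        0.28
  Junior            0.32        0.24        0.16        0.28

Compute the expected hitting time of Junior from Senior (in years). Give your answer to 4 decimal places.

4.0902

Let t(s) be the expected number of years to first reach Junior from state s, with t(Junior) = 0. Conditioning on the first year:
t(Trainee) = 1 + 0.36·t(Trainee) + 0.2·t(Manager) + 0.28·t(Senior)
t(Manager) = 1 + 0.12·t(Trainee) + 0.44·t(Manager) + 0.2·t(Senior)
t(Senior) = 1 + 0.16·t(Trainee) + 0.32·t(Manager) + 0.24·t(Senior)
Solving: t(Trainee) = 4.6799, t(Manager) = 4.2493, t(Senior) = 4.0902.
Expected years from Senior to Junior: 4.0902.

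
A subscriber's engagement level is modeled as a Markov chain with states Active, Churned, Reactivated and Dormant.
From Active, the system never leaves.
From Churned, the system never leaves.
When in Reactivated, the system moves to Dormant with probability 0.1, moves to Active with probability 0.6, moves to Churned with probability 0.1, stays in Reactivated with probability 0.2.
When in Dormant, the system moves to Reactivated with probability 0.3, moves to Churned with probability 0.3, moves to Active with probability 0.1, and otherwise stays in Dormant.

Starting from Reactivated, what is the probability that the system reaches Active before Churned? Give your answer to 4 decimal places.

0.8113

Let h(s) be the probability of absorption at Active starting from transient state s. Then h(Active) = 1 and h(Churned) = 0. By first-step analysis:
h(Reactivated) = 0.6·1 + 0.1·0 + 0.2·h(Reactivated) + 0.1·h(Dormant)
h(Dormant) = 0.1·1 + 0.3·0 + 0.3·h(Reactivated) + 0.3·h(Dormant)
Solving: h(Reactivated) = 0.8113, h(Dormant) = 0.4906.
Starting from Reactivated, the probability is 0.8113.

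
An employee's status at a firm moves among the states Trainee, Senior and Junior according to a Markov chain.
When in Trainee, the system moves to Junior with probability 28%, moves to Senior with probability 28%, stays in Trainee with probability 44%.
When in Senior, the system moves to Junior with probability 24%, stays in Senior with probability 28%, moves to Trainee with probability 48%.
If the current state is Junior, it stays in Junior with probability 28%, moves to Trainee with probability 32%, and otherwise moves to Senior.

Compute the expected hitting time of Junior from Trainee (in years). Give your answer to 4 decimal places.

3.7202

Let t(s) be the expected number of years to first reach Junior from state s, with t(Junior) = 0. Conditioning on the first year:
t(Trainee) = 1 + 0.44·t(Trainee) + 0.28·t(Senior)
t(Senior) = 1 + 0.48·t(Trainee) + 0.28·t(Senior)
Solving: t(Trainee) = 3.7202, t(Senior) = 3.8690.
Expected years from Trainee to Junior: 3.7202.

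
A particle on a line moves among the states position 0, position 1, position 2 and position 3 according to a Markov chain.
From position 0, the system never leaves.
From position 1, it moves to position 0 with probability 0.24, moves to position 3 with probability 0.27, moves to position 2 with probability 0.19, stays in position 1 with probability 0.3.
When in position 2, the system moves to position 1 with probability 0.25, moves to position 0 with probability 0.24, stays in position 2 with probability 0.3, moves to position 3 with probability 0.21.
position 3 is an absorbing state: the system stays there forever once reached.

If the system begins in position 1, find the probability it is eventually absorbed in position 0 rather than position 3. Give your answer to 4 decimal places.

Let h(s) be the probability of absorption at position 0 starting from transient state s. Then h(position 0) = 1 and h(position 3) = 0. By first-step analysis:
h(position 1) = 0.24·1 + 0.3·h(position 1) + 0.19·h(position 2) + 0.27·0
h(position 2) = 0.24·1 + 0.25·h(position 1) + 0.3·h(position 2) + 0.21·0
Solving: h(position 1) = 0.4827, h(position 2) = 0.5153.
Starting from position 1, the probability is 0.4827.

0.4827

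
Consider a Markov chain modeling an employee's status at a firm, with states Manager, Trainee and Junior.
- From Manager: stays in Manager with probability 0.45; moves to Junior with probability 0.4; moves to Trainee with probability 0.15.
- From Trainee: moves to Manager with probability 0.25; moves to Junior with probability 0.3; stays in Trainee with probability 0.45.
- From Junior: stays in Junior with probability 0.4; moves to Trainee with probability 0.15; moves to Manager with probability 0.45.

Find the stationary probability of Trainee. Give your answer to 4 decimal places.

Let the stationary distribution be π with π = πP and π_1 + π_2 + π_3 = 1.
π_1 = 0.45·π_1 + 0.25·π_2 + 0.45·π_3
π_2 = 0.15·π_1 + 0.45·π_2 + 0.15·π_3
Solving with the normalization constraint gives π = (0.4071, 0.2143, 0.3786).
So the stationary probability of Trainee is 0.2143.

0.2143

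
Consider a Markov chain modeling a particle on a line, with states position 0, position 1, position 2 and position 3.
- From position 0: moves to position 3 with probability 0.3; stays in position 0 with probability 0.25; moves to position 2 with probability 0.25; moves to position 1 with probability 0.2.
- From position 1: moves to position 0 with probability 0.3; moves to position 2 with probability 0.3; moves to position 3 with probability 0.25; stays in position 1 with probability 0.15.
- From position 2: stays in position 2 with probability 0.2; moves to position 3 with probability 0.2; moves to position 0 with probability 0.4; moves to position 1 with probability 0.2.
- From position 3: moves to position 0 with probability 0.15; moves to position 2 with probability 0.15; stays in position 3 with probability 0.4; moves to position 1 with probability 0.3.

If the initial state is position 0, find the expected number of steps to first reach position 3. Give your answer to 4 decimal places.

3.7628

Let t(s) be the expected number of steps to first reach position 3 from state s, with t(position 3) = 0. Conditioning on the first step:
t(position 0) = 1 + 0.25·t(position 0) + 0.2·t(position 1) + 0.25·t(position 2)
t(position 1) = 1 + 0.3·t(position 0) + 0.15·t(position 1) + 0.3·t(position 2)
t(position 2) = 1 + 0.4·t(position 0) + 0.2·t(position 1) + 0.2·t(position 2)
Solving: t(position 0) = 3.7628, t(position 1) = 3.9590, t(position 2) = 4.1212.
Expected steps from position 0 to position 3: 3.7628.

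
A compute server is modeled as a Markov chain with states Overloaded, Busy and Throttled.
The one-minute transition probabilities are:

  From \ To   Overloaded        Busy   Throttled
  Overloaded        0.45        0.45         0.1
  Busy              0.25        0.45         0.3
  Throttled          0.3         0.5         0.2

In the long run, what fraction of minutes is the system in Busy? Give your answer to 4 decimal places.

0.4607

Let the stationary distribution be π with π = πP and π_1 + π_2 + π_3 = 1.
π_1 = 0.45·π_1 + 0.25·π_2 + 0.3·π_3
π_2 = 0.45·π_1 + 0.45·π_2 + 0.5·π_3
Solving with the normalization constraint gives π = (0.3258, 0.4607, 0.2135).
So the stationary probability of Busy is 0.4607.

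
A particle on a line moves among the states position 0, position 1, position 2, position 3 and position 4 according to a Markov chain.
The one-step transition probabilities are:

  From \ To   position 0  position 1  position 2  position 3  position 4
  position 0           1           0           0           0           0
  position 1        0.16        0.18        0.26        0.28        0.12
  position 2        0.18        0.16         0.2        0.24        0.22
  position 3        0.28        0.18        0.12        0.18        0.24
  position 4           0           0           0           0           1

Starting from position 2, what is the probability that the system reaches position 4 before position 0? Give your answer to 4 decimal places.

Let h(s) be the probability of absorption at position 4 starting from transient state s. Then h(position 4) = 1 and h(position 0) = 0. By first-step analysis:
h(position 1) = 0.16·0 + 0.18·h(position 1) + 0.26·h(position 2) + 0.28·h(position 3) + 0.12·1
h(position 2) = 0.18·0 + 0.16·h(position 1) + 0.2·h(position 2) + 0.24·h(position 3) + 0.22·1
h(position 3) = 0.28·0 + 0.18·h(position 1) + 0.12·h(position 2) + 0.18·h(position 3) + 0.24·1
Solving: h(position 1) = 0.4685, h(position 2) = 0.5097, h(position 3) = 0.4701.
Starting from position 2, the probability is 0.5097.

0.5097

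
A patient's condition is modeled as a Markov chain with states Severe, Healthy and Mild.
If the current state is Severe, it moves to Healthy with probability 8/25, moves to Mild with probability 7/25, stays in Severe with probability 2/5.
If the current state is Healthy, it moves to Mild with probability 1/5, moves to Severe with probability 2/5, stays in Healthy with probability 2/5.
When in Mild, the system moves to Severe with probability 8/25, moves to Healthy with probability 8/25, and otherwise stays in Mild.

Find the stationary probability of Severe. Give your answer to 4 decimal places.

Let the stationary distribution be π with π = πP and π_1 + π_2 + π_3 = 1.
π_1 = 0.4·π_1 + 0.4·π_2 + 0.32·π_3
π_2 = 0.32·π_1 + 0.4·π_2 + 0.32·π_3
Solving with the normalization constraint gives π = (0.3781, 0.3478, 0.2741).
So the stationary probability of Severe is 0.3781.

0.3781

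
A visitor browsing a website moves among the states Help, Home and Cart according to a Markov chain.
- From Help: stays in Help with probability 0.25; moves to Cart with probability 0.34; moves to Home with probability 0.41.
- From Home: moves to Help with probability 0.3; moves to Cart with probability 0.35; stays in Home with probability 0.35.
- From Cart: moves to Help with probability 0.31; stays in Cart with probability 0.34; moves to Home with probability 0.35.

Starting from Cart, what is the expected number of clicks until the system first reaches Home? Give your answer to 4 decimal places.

2.7207

Let t(s) be the expected number of clicks to first reach Home from state s, with t(Home) = 0. Conditioning on the first click:
t(Help) = 1 + 0.25·t(Help) + 0.34·t(Cart)
t(Cart) = 1 + 0.31·t(Help) + 0.34·t(Cart)
Solving: t(Help) = 2.5667, t(Cart) = 2.7207.
Expected clicks from Cart to Home: 2.7207.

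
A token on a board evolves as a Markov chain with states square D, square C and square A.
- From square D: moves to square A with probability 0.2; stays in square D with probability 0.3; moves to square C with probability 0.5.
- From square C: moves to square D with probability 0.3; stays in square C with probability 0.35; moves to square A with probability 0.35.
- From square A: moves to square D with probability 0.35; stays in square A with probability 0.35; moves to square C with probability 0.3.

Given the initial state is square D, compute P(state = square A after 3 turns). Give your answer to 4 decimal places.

Propagate the distribution vector 3 turns from square D.
After 0 turns: (1.0000, 0.0000, 0.0000)
After 1 turn: (0.3000, 0.5000, 0.2000)
After 2 turns: (0.3100, 0.3850, 0.3050)
After 3 turns: (0.3153, 0.3813, 0.3035)
P(in square A after 3 turns) = 0.3035

0.3035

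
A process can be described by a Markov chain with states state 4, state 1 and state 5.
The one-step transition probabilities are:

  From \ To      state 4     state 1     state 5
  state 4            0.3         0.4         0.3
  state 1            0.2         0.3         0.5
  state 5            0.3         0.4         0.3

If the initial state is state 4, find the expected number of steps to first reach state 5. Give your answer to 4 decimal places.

2.6829

Let t(s) be the expected number of steps to first reach state 5 from state s, with t(state 5) = 0. Conditioning on the first step:
t(state 4) = 1 + 0.3·t(state 4) + 0.4·t(state 1)
t(state 1) = 1 + 0.2·t(state 4) + 0.3·t(state 1)
Solving: t(state 4) = 2.6829, t(state 1) = 2.1951.
Expected steps from state 4 to state 5: 2.6829.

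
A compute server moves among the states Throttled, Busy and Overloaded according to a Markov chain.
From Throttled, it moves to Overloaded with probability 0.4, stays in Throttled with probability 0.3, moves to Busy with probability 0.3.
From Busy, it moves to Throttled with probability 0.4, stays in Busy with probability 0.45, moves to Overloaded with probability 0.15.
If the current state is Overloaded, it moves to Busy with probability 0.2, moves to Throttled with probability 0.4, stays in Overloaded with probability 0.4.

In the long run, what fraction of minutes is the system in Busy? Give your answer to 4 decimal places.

0.3152

Let the stationary distribution be π with π = πP and π_1 + π_2 + π_3 = 1.
π_1 = 0.3·π_1 + 0.4·π_2 + 0.4·π_3
π_2 = 0.3·π_1 + 0.45·π_2 + 0.2·π_3
Solving with the normalization constraint gives π = (0.3636, 0.3152, 0.3212).
So the stationary probability of Busy is 0.3152.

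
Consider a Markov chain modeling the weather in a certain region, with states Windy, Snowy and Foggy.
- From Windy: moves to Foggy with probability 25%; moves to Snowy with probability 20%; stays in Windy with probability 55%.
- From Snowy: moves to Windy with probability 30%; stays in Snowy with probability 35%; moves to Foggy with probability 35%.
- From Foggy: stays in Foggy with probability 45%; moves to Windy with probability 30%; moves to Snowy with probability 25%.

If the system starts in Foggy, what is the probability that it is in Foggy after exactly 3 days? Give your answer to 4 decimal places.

Propagate the distribution vector 3 days from Foggy.
After 0 days: (0.0000, 0.0000, 1.0000)
After 1 day: (0.3000, 0.2500, 0.4500)
After 2 days: (0.3750, 0.2600, 0.3650)
After 3 days: (0.3938, 0.2573, 0.3490)
P(in Foggy after 3 days) = 0.3490

0.3490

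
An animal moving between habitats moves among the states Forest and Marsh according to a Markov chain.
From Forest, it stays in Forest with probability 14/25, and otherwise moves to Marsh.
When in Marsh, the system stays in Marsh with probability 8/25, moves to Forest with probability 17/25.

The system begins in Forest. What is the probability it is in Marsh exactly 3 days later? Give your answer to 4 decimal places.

0.3935

Propagate the distribution vector 3 days from Forest.
After 0 days: (1.0000, 0.0000)
After 1 day: (0.5600, 0.4400)
After 2 days: (0.6128, 0.3872)
After 3 days: (0.6065, 0.3935)
P(in Marsh after 3 days) = 0.3935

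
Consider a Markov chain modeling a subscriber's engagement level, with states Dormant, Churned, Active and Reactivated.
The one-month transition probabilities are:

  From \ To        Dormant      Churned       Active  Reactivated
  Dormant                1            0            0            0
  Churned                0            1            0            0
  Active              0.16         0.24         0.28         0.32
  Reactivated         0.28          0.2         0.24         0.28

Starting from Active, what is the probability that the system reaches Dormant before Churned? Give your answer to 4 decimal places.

0.4638

Let h(s) be the probability of absorption at Dormant starting from transient state s. Then h(Dormant) = 1 and h(Churned) = 0. By first-step analysis:
h(Active) = 0.16·1 + 0.24·0 + 0.28·h(Active) + 0.32·h(Reactivated)
h(Reactivated) = 0.28·1 + 0.2·0 + 0.24·h(Active) + 0.28·h(Reactivated)
Solving: h(Active) = 0.4638, h(Reactivated) = 0.5435.
Starting from Active, the probability is 0.4638.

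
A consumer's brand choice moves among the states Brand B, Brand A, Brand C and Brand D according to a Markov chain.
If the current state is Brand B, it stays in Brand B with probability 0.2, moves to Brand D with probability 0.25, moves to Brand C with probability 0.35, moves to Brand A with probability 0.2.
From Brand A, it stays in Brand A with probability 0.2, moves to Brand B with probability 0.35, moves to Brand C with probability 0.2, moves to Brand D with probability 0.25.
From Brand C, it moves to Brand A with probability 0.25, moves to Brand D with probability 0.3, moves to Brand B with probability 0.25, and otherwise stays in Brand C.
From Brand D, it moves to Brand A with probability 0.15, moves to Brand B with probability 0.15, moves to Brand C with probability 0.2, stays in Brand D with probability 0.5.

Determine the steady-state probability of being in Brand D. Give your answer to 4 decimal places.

Let the stationary distribution be π with π = πP and π_1 + π_2 + π_3 + π_4 = 1.
π_1 = 0.2·π_1 + 0.35·π_2 + 0.25·π_3 + 0.15·π_4
π_2 = 0.2·π_1 + 0.2·π_2 + 0.25·π_3 + 0.15·π_4
π_3 = 0.35·π_1 + 0.2·π_2 + 0.2·π_3 + 0.2·π_4
Solving with the normalization constraint gives π = (0.2234, 0.1942, 0.2335, 0.3489).
So the stationary probability of Brand D is 0.3489.

0.3489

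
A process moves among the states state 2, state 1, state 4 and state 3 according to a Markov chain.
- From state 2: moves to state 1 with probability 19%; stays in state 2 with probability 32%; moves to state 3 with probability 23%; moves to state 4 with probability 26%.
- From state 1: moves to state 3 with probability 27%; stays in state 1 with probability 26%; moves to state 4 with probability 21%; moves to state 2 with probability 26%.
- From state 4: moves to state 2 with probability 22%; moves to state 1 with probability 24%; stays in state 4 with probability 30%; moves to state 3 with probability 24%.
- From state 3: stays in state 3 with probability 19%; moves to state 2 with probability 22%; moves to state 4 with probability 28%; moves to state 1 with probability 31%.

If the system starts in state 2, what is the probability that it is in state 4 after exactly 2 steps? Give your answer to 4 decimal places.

0.2655

Propagate the distribution vector 2 steps from state 2.
After 0 steps: (1.0000, 0.0000, 0.0000, 0.0000)
After 1 step: (0.3200, 0.1900, 0.2600, 0.2300)
After 2 steps: (0.2596, 0.2439, 0.2655, 0.2310)
P(in state 4 after 2 steps) = 0.2655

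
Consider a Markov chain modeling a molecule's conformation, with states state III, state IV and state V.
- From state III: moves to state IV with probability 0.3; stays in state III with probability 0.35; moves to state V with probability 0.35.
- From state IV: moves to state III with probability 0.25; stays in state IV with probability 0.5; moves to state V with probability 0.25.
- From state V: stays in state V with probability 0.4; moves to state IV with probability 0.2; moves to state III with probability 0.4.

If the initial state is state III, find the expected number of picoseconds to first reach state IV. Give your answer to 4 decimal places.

3.8000

Let t(s) be the expected number of picoseconds to first reach state IV from state s, with t(state IV) = 0. Conditioning on the first picosecond:
t(state III) = 1 + 0.35·t(state III) + 0.35·t(state V)
t(state V) = 1 + 0.4·t(state III) + 0.4·t(state V)
Solving: t(state III) = 3.8000, t(state V) = 4.2000.
Expected picoseconds from state III to state IV: 3.8000.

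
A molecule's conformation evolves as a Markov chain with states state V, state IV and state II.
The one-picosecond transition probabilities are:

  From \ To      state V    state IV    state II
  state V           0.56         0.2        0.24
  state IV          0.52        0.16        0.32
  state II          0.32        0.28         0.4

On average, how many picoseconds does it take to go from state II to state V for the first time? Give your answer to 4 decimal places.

2.7027

Let t(s) be the expected number of picoseconds to first reach state V from state s, with t(state V) = 0. Conditioning on the first picosecond:
t(state IV) = 1 + 0.16·t(state IV) + 0.32·t(state II)
t(state II) = 1 + 0.28·t(state IV) + 0.4·t(state II)
Solving: t(state IV) = 2.2201, t(state II) = 2.7027.
Expected picoseconds from state II to state V: 2.7027.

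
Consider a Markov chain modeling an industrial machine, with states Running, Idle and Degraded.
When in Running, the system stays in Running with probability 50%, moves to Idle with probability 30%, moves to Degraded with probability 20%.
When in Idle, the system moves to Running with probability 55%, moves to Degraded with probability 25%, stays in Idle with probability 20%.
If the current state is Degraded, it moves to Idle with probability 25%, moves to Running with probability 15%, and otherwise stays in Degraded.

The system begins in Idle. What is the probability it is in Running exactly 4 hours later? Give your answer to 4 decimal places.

0.3948

Propagate the distribution vector 4 hours from Idle.
After 0 hours: (0.0000, 1.0000, 0.0000)
After 1 hour: (0.5500, 0.2000, 0.2500)
After 2 hours: (0.4225, 0.2675, 0.3100)
After 3 hours: (0.4049, 0.2578, 0.3374)
After 4 hours: (0.3948, 0.2574, 0.3478)
P(in Running after 4 hours) = 0.3948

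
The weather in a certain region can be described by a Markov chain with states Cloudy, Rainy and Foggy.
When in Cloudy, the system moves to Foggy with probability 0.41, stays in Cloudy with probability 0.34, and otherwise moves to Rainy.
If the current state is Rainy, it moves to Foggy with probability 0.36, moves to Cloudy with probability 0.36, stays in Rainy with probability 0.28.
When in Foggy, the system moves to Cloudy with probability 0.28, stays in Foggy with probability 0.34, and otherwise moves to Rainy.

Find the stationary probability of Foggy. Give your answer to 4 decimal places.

Let the stationary distribution be π with π = πP and π_1 + π_2 + π_3 = 1.
π_1 = 0.34·π_1 + 0.36·π_2 + 0.28·π_3
π_2 = 0.25·π_1 + 0.28·π_2 + 0.38·π_3
Solving with the normalization constraint gives π = (0.3240, 0.3072, 0.3688).
So the stationary probability of Foggy is 0.3688.

0.3688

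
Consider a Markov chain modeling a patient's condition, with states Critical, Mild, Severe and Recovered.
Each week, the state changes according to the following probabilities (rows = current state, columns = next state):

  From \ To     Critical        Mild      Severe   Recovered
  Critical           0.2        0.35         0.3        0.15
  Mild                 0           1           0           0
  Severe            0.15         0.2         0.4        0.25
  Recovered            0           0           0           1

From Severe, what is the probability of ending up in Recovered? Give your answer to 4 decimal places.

0.5115

Let h(s) be the probability of absorption at Recovered starting from transient state s. Then h(Recovered) = 1 and h(Mild) = 0. By first-step analysis:
h(Critical) = 0.2·h(Critical) + 0.35·0 + 0.3·h(Severe) + 0.15·1
h(Severe) = 0.15·h(Critical) + 0.2·0 + 0.4·h(Severe) + 0.25·1
Solving: h(Critical) = 0.3793, h(Severe) = 0.5115.
Starting from Severe, the probability is 0.5115.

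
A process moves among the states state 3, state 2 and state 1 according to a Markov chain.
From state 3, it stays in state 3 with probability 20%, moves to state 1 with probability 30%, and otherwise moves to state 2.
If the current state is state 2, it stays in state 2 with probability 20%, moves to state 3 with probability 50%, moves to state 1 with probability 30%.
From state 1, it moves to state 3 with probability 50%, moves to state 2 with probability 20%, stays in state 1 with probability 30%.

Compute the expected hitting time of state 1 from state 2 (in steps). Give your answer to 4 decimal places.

Let t(s) be the expected number of steps to first reach state 1 from state s, with t(state 1) = 0. Conditioning on the first step:
t(state 3) = 1 + 0.2·t(state 3) + 0.5·t(state 2)
t(state 2) = 1 + 0.5·t(state 3) + 0.2·t(state 2)
Solving: t(state 3) = 3.3333, t(state 2) = 3.3333.
Expected steps from state 2 to state 1: 3.3333.

3.3333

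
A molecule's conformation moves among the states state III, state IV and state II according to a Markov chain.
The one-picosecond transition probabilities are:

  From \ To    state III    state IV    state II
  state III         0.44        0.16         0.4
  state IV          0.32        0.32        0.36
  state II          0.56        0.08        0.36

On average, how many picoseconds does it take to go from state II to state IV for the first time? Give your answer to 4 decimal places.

8.3333

Let t(s) be the expected number of picoseconds to first reach state IV from state s, with t(state IV) = 0. Conditioning on the first picosecond:
t(state III) = 1 + 0.44·t(state III) + 0.4·t(state II)
t(state II) = 1 + 0.56·t(state III) + 0.36·t(state II)
Solving: t(state III) = 7.7381, t(state II) = 8.3333.
Expected picoseconds from state II to state IV: 8.3333.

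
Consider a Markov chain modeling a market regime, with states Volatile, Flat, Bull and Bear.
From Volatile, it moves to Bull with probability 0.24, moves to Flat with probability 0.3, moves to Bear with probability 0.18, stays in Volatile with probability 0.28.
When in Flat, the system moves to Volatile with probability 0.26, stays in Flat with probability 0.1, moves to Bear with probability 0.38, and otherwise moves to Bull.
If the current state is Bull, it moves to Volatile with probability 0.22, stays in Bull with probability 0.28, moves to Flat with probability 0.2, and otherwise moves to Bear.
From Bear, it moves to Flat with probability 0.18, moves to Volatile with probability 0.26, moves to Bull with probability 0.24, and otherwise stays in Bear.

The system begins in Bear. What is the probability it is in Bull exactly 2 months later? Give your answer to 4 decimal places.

0.2532

Propagate the distribution vector 2 months from Bear.
After 0 months: (0.0000, 0.0000, 0.0000, 1.0000)
After 1 month: (0.2600, 0.1800, 0.2400, 0.3200)
After 2 months: (0.2556, 0.2016, 0.2532, 0.2896)
P(in Bull after 2 months) = 0.2532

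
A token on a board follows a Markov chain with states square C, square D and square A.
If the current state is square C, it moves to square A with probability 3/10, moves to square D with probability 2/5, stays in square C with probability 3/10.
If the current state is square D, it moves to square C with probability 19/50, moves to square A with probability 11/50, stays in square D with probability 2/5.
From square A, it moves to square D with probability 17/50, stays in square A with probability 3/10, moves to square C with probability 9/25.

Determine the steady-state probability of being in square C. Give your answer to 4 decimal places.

0.3469

Let the stationary distribution be π with π = πP and π_1 + π_2 + π_3 = 1.
π_1 = 0.3·π_1 + 0.38·π_2 + 0.36·π_3
π_2 = 0.4·π_1 + 0.4·π_2 + 0.34·π_3
Solving with the normalization constraint gives π = (0.3469, 0.3838, 0.2693).
So the stationary probability of square C is 0.3469.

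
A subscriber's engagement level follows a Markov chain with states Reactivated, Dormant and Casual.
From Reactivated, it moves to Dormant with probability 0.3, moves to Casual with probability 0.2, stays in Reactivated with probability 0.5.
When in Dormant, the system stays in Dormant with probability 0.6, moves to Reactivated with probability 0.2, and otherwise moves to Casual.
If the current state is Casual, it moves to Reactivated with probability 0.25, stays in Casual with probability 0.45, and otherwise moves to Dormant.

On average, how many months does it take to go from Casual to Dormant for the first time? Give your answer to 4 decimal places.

Let t(s) be the expected number of months to first reach Dormant from state s, with t(Dormant) = 0. Conditioning on the first month:
t(Reactivated) = 1 + 0.5·t(Reactivated) + 0.2·t(Casual)
t(Casual) = 1 + 0.25·t(Reactivated) + 0.45·t(Casual)
Solving: t(Reactivated) = 3.3333, t(Casual) = 3.3333.
Expected months from Casual to Dormant: 3.3333.

3.3333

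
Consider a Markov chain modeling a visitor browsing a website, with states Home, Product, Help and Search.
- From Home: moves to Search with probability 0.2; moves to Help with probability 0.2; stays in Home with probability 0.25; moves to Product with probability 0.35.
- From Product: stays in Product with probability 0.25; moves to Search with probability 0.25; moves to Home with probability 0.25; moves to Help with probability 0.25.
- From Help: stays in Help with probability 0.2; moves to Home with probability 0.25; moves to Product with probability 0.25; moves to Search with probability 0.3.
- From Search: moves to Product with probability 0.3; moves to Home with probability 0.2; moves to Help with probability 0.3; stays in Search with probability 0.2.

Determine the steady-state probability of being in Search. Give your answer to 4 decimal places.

0.2381

Let the stationary distribution be π with π = πP and π_1 + π_2 + π_3 + π_4 = 1.
π_1 = 0.25·π_1 + 0.25·π_2 + 0.25·π_3 + 0.2·π_4
π_2 = 0.35·π_1 + 0.25·π_2 + 0.25·π_3 + 0.3·π_4
π_3 = 0.2·π_1 + 0.25·π_2 + 0.2·π_3 + 0.3·π_4
Solving with the normalization constraint gives π = (0.2381, 0.2857, 0.2381, 0.2381).
So the stationary probability of Search is 0.2381.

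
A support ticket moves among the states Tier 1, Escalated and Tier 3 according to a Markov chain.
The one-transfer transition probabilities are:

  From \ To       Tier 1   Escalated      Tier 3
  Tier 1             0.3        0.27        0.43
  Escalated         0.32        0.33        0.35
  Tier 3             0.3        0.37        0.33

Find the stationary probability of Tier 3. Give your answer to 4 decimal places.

0.3672

Let the stationary distribution be π with π = πP and π_1 + π_2 + π_3 = 1.
π_1 = 0.3·π_1 + 0.32·π_2 + 0.3·π_3
π_2 = 0.27·π_1 + 0.33·π_2 + 0.37·π_3
Solving with the normalization constraint gives π = (0.3065, 0.3263, 0.3672).
So the stationary probability of Tier 3 is 0.3672.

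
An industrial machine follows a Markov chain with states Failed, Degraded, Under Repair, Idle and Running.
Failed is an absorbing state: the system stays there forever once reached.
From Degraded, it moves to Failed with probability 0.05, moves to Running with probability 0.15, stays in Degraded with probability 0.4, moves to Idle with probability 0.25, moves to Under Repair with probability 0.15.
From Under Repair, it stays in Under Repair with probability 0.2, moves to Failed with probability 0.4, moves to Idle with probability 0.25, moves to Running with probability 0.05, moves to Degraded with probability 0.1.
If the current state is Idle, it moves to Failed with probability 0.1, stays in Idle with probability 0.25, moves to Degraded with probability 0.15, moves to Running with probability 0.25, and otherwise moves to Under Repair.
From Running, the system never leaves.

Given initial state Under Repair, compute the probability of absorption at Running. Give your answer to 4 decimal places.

Let h(s) be the probability of absorption at Running starting from transient state s. Then h(Running) = 1 and h(Failed) = 0. By first-step analysis:
h(Degraded) = 0.05·0 + 0.4·h(Degraded) + 0.15·h(Under Repair) + 0.25·h(Idle) + 0.15·1
h(Under Repair) = 0.4·0 + 0.1·h(Degraded) + 0.2·h(Under Repair) + 0.25·h(Idle) + 0.05·1
h(Idle) = 0.1·0 + 0.15·h(Degraded) + 0.25·h(Under Repair) + 0.25·h(Idle) + 0.25·1
Solving: h(Degraded) = 0.5522, h(Under Repair) = 0.3016, h(Idle) = 0.5443.
Starting from Under Repair, the probability is 0.3016.

0.3016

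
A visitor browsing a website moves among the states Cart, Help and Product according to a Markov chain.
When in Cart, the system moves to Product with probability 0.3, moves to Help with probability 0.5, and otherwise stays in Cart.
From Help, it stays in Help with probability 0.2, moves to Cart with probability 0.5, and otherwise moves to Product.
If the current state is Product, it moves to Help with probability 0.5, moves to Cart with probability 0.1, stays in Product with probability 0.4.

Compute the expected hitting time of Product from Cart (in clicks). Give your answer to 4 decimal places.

Let t(s) be the expected number of clicks to first reach Product from state s, with t(Product) = 0. Conditioning on the first click:
t(Cart) = 1 + 0.2·t(Cart) + 0.5·t(Help)
t(Help) = 1 + 0.5·t(Cart) + 0.2·t(Help)
Solving: t(Cart) = 3.3333, t(Help) = 3.3333.
Expected clicks from Cart to Product: 3.3333.

3.3333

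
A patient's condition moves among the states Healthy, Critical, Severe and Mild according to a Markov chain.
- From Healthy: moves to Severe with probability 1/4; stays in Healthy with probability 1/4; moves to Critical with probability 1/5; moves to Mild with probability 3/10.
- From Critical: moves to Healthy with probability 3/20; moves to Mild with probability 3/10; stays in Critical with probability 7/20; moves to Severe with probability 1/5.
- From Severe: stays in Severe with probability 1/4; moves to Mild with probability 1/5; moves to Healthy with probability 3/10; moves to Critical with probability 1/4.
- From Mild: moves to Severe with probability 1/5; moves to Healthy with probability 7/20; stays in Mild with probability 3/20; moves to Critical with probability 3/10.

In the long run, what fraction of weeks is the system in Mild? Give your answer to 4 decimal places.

Let the stationary distribution be π with π = πP and π_1 + π_2 + π_3 + π_4 = 1.
π_1 = 0.25·π_1 + 0.15·π_2 + 0.3·π_3 + 0.35·π_4
π_2 = 0.2·π_1 + 0.35·π_2 + 0.25·π_3 + 0.3·π_4
π_3 = 0.25·π_1 + 0.2·π_2 + 0.25·π_3 + 0.2·π_4
Solving with the normalization constraint gives π = (0.2577, 0.2769, 0.2241, 0.2414).
So the stationary probability of Mild is 0.2414.

0.2414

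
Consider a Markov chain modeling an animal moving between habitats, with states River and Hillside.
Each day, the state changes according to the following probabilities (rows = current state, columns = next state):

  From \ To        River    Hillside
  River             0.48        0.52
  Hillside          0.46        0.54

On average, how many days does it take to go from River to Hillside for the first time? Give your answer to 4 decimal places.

1.9231

Let t(s) be the expected number of days to first reach Hillside from state s, with t(Hillside) = 0. Conditioning on the first day:
t(River) = 1 + 0.48·t(River)
Solving: t(River) = 1.9231.
Expected days from River to Hillside: 1.9231.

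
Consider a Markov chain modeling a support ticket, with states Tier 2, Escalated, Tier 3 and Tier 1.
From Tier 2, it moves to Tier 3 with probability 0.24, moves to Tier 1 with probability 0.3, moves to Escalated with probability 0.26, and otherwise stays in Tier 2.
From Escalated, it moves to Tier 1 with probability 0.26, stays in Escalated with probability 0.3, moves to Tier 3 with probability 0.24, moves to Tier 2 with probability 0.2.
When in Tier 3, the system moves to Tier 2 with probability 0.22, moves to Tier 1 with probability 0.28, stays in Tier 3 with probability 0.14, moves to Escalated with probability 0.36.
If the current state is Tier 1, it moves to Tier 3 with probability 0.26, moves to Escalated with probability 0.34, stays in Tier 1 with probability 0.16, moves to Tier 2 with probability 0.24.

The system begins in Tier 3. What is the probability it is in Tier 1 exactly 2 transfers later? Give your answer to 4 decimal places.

Propagate the distribution vector 2 transfers from Tier 3.
After 0 transfers: (0.0000, 0.0000, 1.0000, 0.0000)
After 1 transfer: (0.2200, 0.3600, 0.1400, 0.2800)
After 2 transfers: (0.2140, 0.3108, 0.2316, 0.2436)
P(in Tier 1 after 2 transfers) = 0.2436

0.2436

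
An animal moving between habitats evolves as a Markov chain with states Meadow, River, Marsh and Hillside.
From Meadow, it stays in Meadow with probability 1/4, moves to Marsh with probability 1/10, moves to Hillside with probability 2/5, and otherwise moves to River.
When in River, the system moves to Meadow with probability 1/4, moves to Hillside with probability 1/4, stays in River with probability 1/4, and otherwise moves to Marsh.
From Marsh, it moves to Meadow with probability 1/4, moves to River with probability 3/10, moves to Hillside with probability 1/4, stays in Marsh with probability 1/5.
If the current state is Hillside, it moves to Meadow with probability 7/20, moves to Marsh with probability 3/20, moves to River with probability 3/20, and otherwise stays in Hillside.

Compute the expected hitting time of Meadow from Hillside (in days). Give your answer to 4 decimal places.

3.2000

Let t(s) be the expected number of days to first reach Meadow from state s, with t(Meadow) = 0. Conditioning on the first day:
t(River) = 1 + 0.25·t(River) + 0.25·t(Marsh) + 0.25·t(Hillside)
t(Marsh) = 1 + 0.3·t(River) + 0.2·t(Marsh) + 0.25·t(Hillside)
t(Hillside) = 1 + 0.15·t(River) + 0.15·t(Marsh) + 0.35·t(Hillside)
Solving: t(River) = 3.6000, t(Marsh) = 3.6000, t(Hillside) = 3.2000.
Expected days from Hillside to Meadow: 3.2000.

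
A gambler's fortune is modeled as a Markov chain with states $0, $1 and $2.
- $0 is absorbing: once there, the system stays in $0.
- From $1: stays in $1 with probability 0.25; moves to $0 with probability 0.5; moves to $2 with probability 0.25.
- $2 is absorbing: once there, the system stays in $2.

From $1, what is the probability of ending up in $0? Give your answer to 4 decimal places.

0.6667

Let h(s) be the probability of absorption at $0 starting from transient state s. Then h($0) = 1 and h($2) = 0. By first-step analysis:
h($1) = 0.5·1 + 0.25·h($1) + 0.25·0
Solving: h($1) = 0.6667.
Starting from $1, the probability is 0.6667.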